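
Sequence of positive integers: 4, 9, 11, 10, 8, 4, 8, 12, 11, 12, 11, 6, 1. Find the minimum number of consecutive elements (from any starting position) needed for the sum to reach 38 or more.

Extend right; whenever the sum reaches 38, record the length and shrink from the left:
add 4: running sum 4 < 38
add 9: running sum 13 < 38
add 11: running sum 24 < 38
add 10: running sum 34 < 38
end 4: [9, 11, 10, 8] sum 38, len 4
end 5: [9, 11, 10, 8, 4] sum 42, len 5
end 6: [11, 10, 8, 4, 8] sum 41, len 5
end 7: [10, 8, 4, 8, 12] sum 42, len 5
end 8: [8, 4, 8, 12, 11] sum 43, len 5
end 9: [8, 12, 11, 12] sum 43, len 4
end 10: [12, 11, 12, 11] sum 46, len 4
end 11: [11, 12, 11, 6] sum 40, len 4
end 12: [11, 12, 11, 6, 1] sum 41, len 5
Shortest qualifying length: 4.

4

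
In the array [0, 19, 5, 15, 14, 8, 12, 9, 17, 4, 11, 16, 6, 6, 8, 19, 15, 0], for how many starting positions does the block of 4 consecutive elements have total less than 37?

1

[0, 19, 5, 15] → sum 39
[19, 5, 15, 14] → sum 53
[5, 15, 14, 8] → sum 42
[15, 14, 8, 12] → sum 49
[14, 8, 12, 9] → sum 43
[8, 12, 9, 17] → sum 46
[12, 9, 17, 4] → sum 42
[9, 17, 4, 11] → sum 41
[17, 4, 11, 16] → sum 48
[4, 11, 16, 6] → sum 37
[11, 16, 6, 6] → sum 39
[16, 6, 6, 8] → sum 36  < 37 ✓
[6, 6, 8, 19] → sum 39
[6, 8, 19, 15] → sum 48
[8, 19, 15, 0] → sum 42
1 window satisfy the condition.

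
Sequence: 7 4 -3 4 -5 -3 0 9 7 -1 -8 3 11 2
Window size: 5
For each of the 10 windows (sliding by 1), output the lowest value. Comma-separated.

7 4 -3 4 -5 → min -5
4 -3 4 -5 -3 → min -5
-3 4 -5 -3 0 → min -5
4 -5 -3 0 9 → min -5
-5 -3 0 9 7 → min -5
-3 0 9 7 -1 → min -3
0 9 7 -1 -8 → min -8
9 7 -1 -8 3 → min -8
7 -1 -8 3 11 → min -8
-1 -8 3 11 2 → min -8

-5, -5, -5, -5, -5, -3, -8, -8, -8, -8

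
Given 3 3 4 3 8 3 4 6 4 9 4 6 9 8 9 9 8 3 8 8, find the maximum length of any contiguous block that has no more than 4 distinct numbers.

11

add 3: window [3] (1 distinct), len 1
add 3: window [3, 3] (1 distinct), len 2
add 4: window [3, 3, 4] (2 distinct), len 3
add 3: window [3, 3, 4, 3] (2 distinct), len 4
add 8: window [3, 3, 4, 3, 8] (3 distinct), len 5
add 3: window [3, 3, 4, 3, 8, 3] (3 distinct), len 6
add 4: window [3, 3, 4, 3, 8, 3, 4] (3 distinct), len 7
add 6: window [3, 3, 4, 3, 8, 3, 4, 6] (4 distinct), len 8
add 4: window [3, 3, 4, 3, 8, 3, 4, 6, 4] (4 distinct), len 9
add 9: window [3, 4, 6, 4, 9] (4 distinct), len 5
add 4: window [3, 4, 6, 4, 9, 4] (4 distinct), len 6
add 6: window [3, 4, 6, 4, 9, 4, 6] (4 distinct), len 7
add 9: window [3, 4, 6, 4, 9, 4, 6, 9] (4 distinct), len 8
add 8: window [4, 6, 4, 9, 4, 6, 9, 8] (4 distinct), len 8
add 9: window [4, 6, 4, 9, 4, 6, 9, 8, 9] (4 distinct), len 9
add 9: window [4, 6, 4, 9, 4, 6, 9, 8, 9, 9] (4 distinct), len 10
add 8: window [4, 6, 4, 9, 4, 6, 9, 8, 9, 9, 8] (4 distinct), len 11
add 3: window [6, 9, 8, 9, 9, 8, 3] (4 distinct), len 7
add 8: window [6, 9, 8, 9, 9, 8, 3, 8] (4 distinct), len 8
add 8: window [6, 9, 8, 9, 9, 8, 3, 8, 8] (4 distinct), len 9
Longest length with ≤4 distinct: 11.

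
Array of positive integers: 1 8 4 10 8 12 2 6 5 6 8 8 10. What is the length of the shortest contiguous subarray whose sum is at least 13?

2

Extend right; whenever the sum reaches 13, record the length and shrink from the left:
add 1: running sum 1 < 13
add 8: running sum 9 < 13
add 4: shortest ending here [1, 8, 4] sum 13, len 3
add 10: shortest ending here [4, 10] sum 14, len 2
add 8: shortest ending here [10, 8] sum 18, len 2
add 12: shortest ending here [8, 12] sum 20, len 2
add 2: shortest ending here [12, 2] sum 14, len 2
add 6: shortest ending here [12, 2, 6] sum 20, len 3
add 5: shortest ending here [2, 6, 5] sum 13, len 3
add 6: shortest ending here [6, 5, 6] sum 17, len 3
add 8: shortest ending here [6, 8] sum 14, len 2
add 8: shortest ending here [8, 8] sum 16, len 2
add 10: shortest ending here [8, 10] sum 18, len 2
Shortest qualifying length: 2.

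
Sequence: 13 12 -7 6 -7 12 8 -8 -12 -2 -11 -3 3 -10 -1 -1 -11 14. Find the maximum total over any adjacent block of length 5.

(13, 12, -7, 6, -7) → sum 17
(12, -7, 6, -7, 12) → sum 16
(-7, 6, -7, 12, 8) → sum 12
(6, -7, 12, 8, -8) → sum 11
(-7, 12, 8, -8, -12) → sum -7
(12, 8, -8, -12, -2) → sum -2
(8, -8, -12, -2, -11) → sum -25
(-8, -12, -2, -11, -3) → sum -36
(-12, -2, -11, -3, 3) → sum -25
(-2, -11, -3, 3, -10) → sum -23
(-11, -3, 3, -10, -1) → sum -22
(-3, 3, -10, -1, -1) → sum -12
(3, -10, -1, -1, -11) → sum -20
(-10, -1, -1, -11, 14) → sum -9
Maximum of these is 17.

17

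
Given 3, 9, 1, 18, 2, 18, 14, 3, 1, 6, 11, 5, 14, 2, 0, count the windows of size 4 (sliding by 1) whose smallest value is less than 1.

[3, 9, 1, 18] → min 1
[9, 1, 18, 2] → min 1
[1, 18, 2, 18] → min 1
[18, 2, 18, 14] → min 2
[2, 18, 14, 3] → min 2
[18, 14, 3, 1] → min 1
[14, 3, 1, 6] → min 1
[3, 1, 6, 11] → min 1
[1, 6, 11, 5] → min 1
[6, 11, 5, 14] → min 5
[11, 5, 14, 2] → min 2
[5, 14, 2, 0] → min 0  < 1 ✓
1 window satisfy the condition.

1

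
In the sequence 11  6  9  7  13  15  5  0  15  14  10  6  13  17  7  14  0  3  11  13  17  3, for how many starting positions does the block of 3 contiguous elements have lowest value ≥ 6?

11

(11, 6, 9) → min 6  ≥ 6 ✓
(6, 9, 7) → min 6  ≥ 6 ✓
(9, 7, 13) → min 7  ≥ 6 ✓
(7, 13, 15) → min 7  ≥ 6 ✓
(13, 15, 5) → min 5
(15, 5, 0) → min 0
(5, 0, 15) → min 0
(0, 15, 14) → min 0
(15, 14, 10) → min 10  ≥ 6 ✓
(14, 10, 6) → min 6  ≥ 6 ✓
(10, 6, 13) → min 6  ≥ 6 ✓
(6, 13, 17) → min 6  ≥ 6 ✓
(13, 17, 7) → min 7  ≥ 6 ✓
(17, 7, 14) → min 7  ≥ 6 ✓
(7, 14, 0) → min 0
(14, 0, 3) → min 0
(0, 3, 11) → min 0
(3, 11, 13) → min 3
(11, 13, 17) → min 11  ≥ 6 ✓
(13, 17, 3) → min 3
11 windows satisfy the condition.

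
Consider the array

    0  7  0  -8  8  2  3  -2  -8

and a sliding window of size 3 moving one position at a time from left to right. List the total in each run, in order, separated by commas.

0 7 0 → sum 7
7 0 -8 → sum -1
0 -8 8 → sum 0
-8 8 2 → sum 2
8 2 3 → sum 13
2 3 -2 → sum 3
3 -2 -8 → sum -7

7, -1, 0, 2, 13, 3, -7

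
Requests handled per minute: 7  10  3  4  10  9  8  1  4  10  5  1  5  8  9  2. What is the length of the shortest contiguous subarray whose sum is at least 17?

add 7: running sum 7 < 17
end 1: [7, 10] sum 17, len 2
end 2: [7, 10, 3] sum 20, len 3
end 3: [10, 3, 4] sum 17, len 3
end 4: [3, 4, 10] sum 17, len 3
end 5: [10, 9] sum 19, len 2
end 6: [9, 8] sum 17, len 2
end 7: [9, 8, 1] sum 18, len 3
end 8: [9, 8, 1, 4] sum 22, len 4
end 9: [8, 1, 4, 10] sum 23, len 4
end 10: [4, 10, 5] sum 19, len 3
end 11: [4, 10, 5, 1] sum 20, len 4
end 12: [10, 5, 1, 5] sum 21, len 4
end 13: [5, 1, 5, 8] sum 19, len 4
end 14: [8, 9] sum 17, len 2
end 15: [8, 9, 2] sum 19, len 3
Shortest qualifying length: 2.

2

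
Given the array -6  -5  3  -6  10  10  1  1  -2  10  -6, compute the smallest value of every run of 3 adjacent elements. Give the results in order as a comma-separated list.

-6, -6, -6, -6, 1, 1, -2, -2, -6

-6 -5 3 → min -6
-5 3 -6 → min -6
3 -6 10 → min -6
-6 10 10 → min -6
10 10 1 → min 1
10 1 1 → min 1
1 1 -2 → min -2
1 -2 10 → min -2
-2 10 -6 → min -6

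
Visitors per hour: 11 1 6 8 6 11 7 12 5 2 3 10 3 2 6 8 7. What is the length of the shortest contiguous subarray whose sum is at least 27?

3

Extend right; whenever the sum reaches 27, record the length and shrink from the left:
add 11: running sum 11 < 27
add 1: running sum 12 < 27
add 6: running sum 18 < 27
add 8: running sum 26 < 27
end 4: [11, 1, 6, 8, 6] sum 32, len 5
end 5: [6, 8, 6, 11] sum 31, len 4
end 6: [8, 6, 11, 7] sum 32, len 4
end 7: [11, 7, 12] sum 30, len 3
end 8: [11, 7, 12, 5] sum 35, len 4
end 9: [11, 7, 12, 5, 2] sum 37, len 5
end 10: [7, 12, 5, 2, 3] sum 29, len 5
end 11: [12, 5, 2, 3, 10] sum 32, len 5
end 12: [12, 5, 2, 3, 10, 3] sum 35, len 6
end 13: [12, 5, 2, 3, 10, 3, 2] sum 37, len 7
end 14: [5, 2, 3, 10, 3, 2, 6] sum 31, len 7
end 15: [10, 3, 2, 6, 8] sum 29, len 5
end 16: [10, 3, 2, 6, 8, 7] sum 36, len 6
Shortest qualifying length: 3.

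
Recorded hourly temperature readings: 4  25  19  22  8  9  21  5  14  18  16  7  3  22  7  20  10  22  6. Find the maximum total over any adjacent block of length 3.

66

4 25 19 → sum 48
25 19 22 → sum 66
19 22 8 → sum 49
22 8 9 → sum 39
8 9 21 → sum 38
9 21 5 → sum 35
21 5 14 → sum 40
5 14 18 → sum 37
14 18 16 → sum 48
18 16 7 → sum 41
16 7 3 → sum 26
7 3 22 → sum 32
3 22 7 → sum 32
22 7 20 → sum 49
7 20 10 → sum 37
20 10 22 → sum 52
10 22 6 → sum 38
Maximum of these is 66.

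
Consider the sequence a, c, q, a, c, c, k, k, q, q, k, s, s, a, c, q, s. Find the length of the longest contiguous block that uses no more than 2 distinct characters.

5

Extend right; when distinct count exceeds 2, shrink from the left:
[a] 1 distinct, len 1
[a, c] 2 distinct, len 2
[c, q] 2 distinct, len 2
[q, a] 2 distinct, len 2
[a, c] 2 distinct, len 2
[a, c, c] 2 distinct, len 3
[c, c, k] 2 distinct, len 3
[c, c, k, k] 2 distinct, len 4
[k, k, q] 2 distinct, len 3
[k, k, q, q] 2 distinct, len 4
[k, k, q, q, k] 2 distinct, len 5
[k, s] 2 distinct, len 2
[k, s, s] 2 distinct, len 3
[s, s, a] 2 distinct, len 3
[a, c] 2 distinct, len 2
[c, q] 2 distinct, len 2
[q, s] 2 distinct, len 2
Longest length with ≤2 distinct: 5.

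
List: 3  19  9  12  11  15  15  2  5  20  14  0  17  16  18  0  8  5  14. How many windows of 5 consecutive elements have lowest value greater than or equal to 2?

7

3 19 9 12 11 → min 3  ≥ 2 ✓
19 9 12 11 15 → min 9  ≥ 2 ✓
9 12 11 15 15 → min 9  ≥ 2 ✓
12 11 15 15 2 → min 2  ≥ 2 ✓
11 15 15 2 5 → min 2  ≥ 2 ✓
15 15 2 5 20 → min 2  ≥ 2 ✓
15 2 5 20 14 → min 2  ≥ 2 ✓
2 5 20 14 0 → min 0
5 20 14 0 17 → min 0
20 14 0 17 16 → min 0
14 0 17 16 18 → min 0
0 17 16 18 0 → min 0
17 16 18 0 8 → min 0
16 18 0 8 5 → min 0
18 0 8 5 14 → min 0
7 windows satisfy the condition.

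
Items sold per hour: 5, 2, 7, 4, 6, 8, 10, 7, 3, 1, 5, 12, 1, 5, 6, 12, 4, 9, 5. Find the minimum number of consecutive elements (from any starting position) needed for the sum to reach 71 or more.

12

Extend right; whenever the sum reaches 71, record the length and shrink from the left:
add 5: running sum 5 < 71
add 2: running sum 7 < 71
add 7: running sum 14 < 71
add 4: running sum 18 < 71
add 6: running sum 24 < 71
add 8: running sum 32 < 71
add 10: running sum 42 < 71
add 7: running sum 49 < 71
add 3: running sum 52 < 71
add 1: running sum 53 < 71
add 5: running sum 58 < 71
add 12: running sum 70 < 71
add 1: shortest ending here [5, 2, 7, 4, 6, 8, 10, 7, 3, 1, 5, 12, 1] sum 71, len 13
add 5: shortest ending here [2, 7, 4, 6, 8, 10, 7, 3, 1, 5, 12, 1, 5] sum 71, len 13
add 6: shortest ending here [7, 4, 6, 8, 10, 7, 3, 1, 5, 12, 1, 5, 6] sum 75, len 13
add 12: shortest ending here [6, 8, 10, 7, 3, 1, 5, 12, 1, 5, 6, 12] sum 76, len 12
add 4: shortest ending here [8, 10, 7, 3, 1, 5, 12, 1, 5, 6, 12, 4] sum 74, len 12
add 9: shortest ending here [10, 7, 3, 1, 5, 12, 1, 5, 6, 12, 4, 9] sum 75, len 12
add 5: shortest ending here [10, 7, 3, 1, 5, 12, 1, 5, 6, 12, 4, 9, 5] sum 80, len 13
Shortest qualifying length: 12.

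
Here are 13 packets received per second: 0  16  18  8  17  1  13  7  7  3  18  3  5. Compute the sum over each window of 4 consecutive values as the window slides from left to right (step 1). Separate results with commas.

[0, 16, 18, 8] → sum 42
[16, 18, 8, 17] → sum 59
[18, 8, 17, 1] → sum 44
[8, 17, 1, 13] → sum 39
[17, 1, 13, 7] → sum 38
[1, 13, 7, 7] → sum 28
[13, 7, 7, 3] → sum 30
[7, 7, 3, 18] → sum 35
[7, 3, 18, 3] → sum 31
[3, 18, 3, 5] → sum 29

42, 59, 44, 39, 38, 28, 30, 35, 31, 29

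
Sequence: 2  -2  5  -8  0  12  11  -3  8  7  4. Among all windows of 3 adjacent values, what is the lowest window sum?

2 -2 5 → sum 5
-2 5 -8 → sum -5
5 -8 0 → sum -3
-8 0 12 → sum 4
0 12 11 → sum 23
12 11 -3 → sum 20
11 -3 8 → sum 16
-3 8 7 → sum 12
8 7 4 → sum 19
Lowest of these is -5.

-5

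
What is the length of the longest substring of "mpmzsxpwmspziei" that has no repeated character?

7

[m] len 1
[m, p] len 2
[p, m] len 2
[p, m, z] len 3
[p, m, z, s] len 4
[p, m, z, s, x] len 5
[m, z, s, x, p] len 5
[m, z, s, x, p, w] len 6
[z, s, x, p, w, m] len 6
[x, p, w, m, s] len 5
[w, m, s, p] len 4
[w, m, s, p, z] len 5
[w, m, s, p, z, i] len 6
[w, m, s, p, z, i, e] len 7
[e, i] len 2
Longest all-distinct length: 7.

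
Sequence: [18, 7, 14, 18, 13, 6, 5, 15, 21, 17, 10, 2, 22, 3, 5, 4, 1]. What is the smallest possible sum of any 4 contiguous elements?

13

(18, 7, 14, 18) → sum 57
(7, 14, 18, 13) → sum 52
(14, 18, 13, 6) → sum 51
(18, 13, 6, 5) → sum 42
(13, 6, 5, 15) → sum 39
(6, 5, 15, 21) → sum 47
(5, 15, 21, 17) → sum 58
(15, 21, 17, 10) → sum 63
(21, 17, 10, 2) → sum 50
(17, 10, 2, 22) → sum 51
(10, 2, 22, 3) → sum 37
(2, 22, 3, 5) → sum 32
(22, 3, 5, 4) → sum 34
(3, 5, 4, 1) → sum 13
Smallest of these is 13.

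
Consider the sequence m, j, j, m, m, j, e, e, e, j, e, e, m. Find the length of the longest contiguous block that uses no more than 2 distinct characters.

7

[m] 1 distinct, len 1
[m, j] 2 distinct, len 2
[m, j, j] 2 distinct, len 3
[m, j, j, m] 2 distinct, len 4
[m, j, j, m, m] 2 distinct, len 5
[m, j, j, m, m, j] 2 distinct, len 6
[j, e] 2 distinct, len 2
[j, e, e] 2 distinct, len 3
[j, e, e, e] 2 distinct, len 4
[j, e, e, e, j] 2 distinct, len 5
[j, e, e, e, j, e] 2 distinct, len 6
[j, e, e, e, j, e, e] 2 distinct, len 7
[e, e, m] 2 distinct, len 3
Longest length with ≤2 distinct: 7.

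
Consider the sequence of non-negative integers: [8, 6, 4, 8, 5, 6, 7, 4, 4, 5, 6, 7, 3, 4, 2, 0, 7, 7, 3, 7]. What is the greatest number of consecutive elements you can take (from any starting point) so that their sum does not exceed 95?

Extend to the right; shrink from the left whenever the sum exceeds 95:
→ 8: sum 8, len 1
→ 6: sum 14, len 2
→ 4: sum 18, len 3
→ 8: sum 26, len 4
→ 5: sum 31, len 5
→ 6: sum 37, len 6
→ 7: sum 44, len 7
→ 4: sum 48, len 8
→ 4: sum 52, len 9
→ 5: sum 57, len 10
→ 6: sum 63, len 11
→ 7: sum 70, len 12
→ 3: sum 73, len 13
→ 4: sum 77, len 14
→ 2: sum 79, len 15
→ 0: sum 79, len 16
→ 7: sum 86, len 17
→ 7: sum 93, len 18
→ 3 (dropped 8): sum 88, len 18
→ 7: sum 95, len 19
Longest length seen: 19.

19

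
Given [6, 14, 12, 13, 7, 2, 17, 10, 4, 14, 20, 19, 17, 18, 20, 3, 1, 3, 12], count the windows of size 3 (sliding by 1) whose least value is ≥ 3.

[6, 14, 12] → min 6  ≥ 3 ✓
[14, 12, 13] → min 12  ≥ 3 ✓
[12, 13, 7] → min 7  ≥ 3 ✓
[13, 7, 2] → min 2
[7, 2, 17] → min 2
[2, 17, 10] → min 2
[17, 10, 4] → min 4  ≥ 3 ✓
[10, 4, 14] → min 4  ≥ 3 ✓
[4, 14, 20] → min 4  ≥ 3 ✓
[14, 20, 19] → min 14  ≥ 3 ✓
[20, 19, 17] → min 17  ≥ 3 ✓
[19, 17, 18] → min 17  ≥ 3 ✓
[17, 18, 20] → min 17  ≥ 3 ✓
[18, 20, 3] → min 3  ≥ 3 ✓
[20, 3, 1] → min 1
[3, 1, 3] → min 1
[1, 3, 12] → min 1
11 windows satisfy the condition.

11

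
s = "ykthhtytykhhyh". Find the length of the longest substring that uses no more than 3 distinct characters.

7

[y] 1 distinct, len 1
[y, k] 2 distinct, len 2
[y, k, t] 3 distinct, len 3
[k, t, h] 3 distinct, len 3
[k, t, h, h] 3 distinct, len 4
[k, t, h, h, t] 3 distinct, len 5
[t, h, h, t, y] 3 distinct, len 5
[t, h, h, t, y, t] 3 distinct, len 6
[t, h, h, t, y, t, y] 3 distinct, len 7
[t, y, t, y, k] 3 distinct, len 5
[y, k, h] 3 distinct, len 3
[y, k, h, h] 3 distinct, len 4
[y, k, h, h, y] 3 distinct, len 5
[y, k, h, h, y, h] 3 distinct, len 6
Longest length with ≤3 distinct: 7.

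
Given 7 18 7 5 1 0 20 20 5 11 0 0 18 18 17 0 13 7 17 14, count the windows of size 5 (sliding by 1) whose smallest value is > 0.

(7, 18, 7, 5, 1) → min 1  > 0 ✓
(18, 7, 5, 1, 0) → min 0
(7, 5, 1, 0, 20) → min 0
(5, 1, 0, 20, 20) → min 0
(1, 0, 20, 20, 5) → min 0
(0, 20, 20, 5, 11) → min 0
(20, 20, 5, 11, 0) → min 0
(20, 5, 11, 0, 0) → min 0
(5, 11, 0, 0, 18) → min 0
(11, 0, 0, 18, 18) → min 0
(0, 0, 18, 18, 17) → min 0
(0, 18, 18, 17, 0) → min 0
(18, 18, 17, 0, 13) → min 0
(18, 17, 0, 13, 7) → min 0
(17, 0, 13, 7, 17) → min 0
(0, 13, 7, 17, 14) → min 0
1 window satisfy the condition.

1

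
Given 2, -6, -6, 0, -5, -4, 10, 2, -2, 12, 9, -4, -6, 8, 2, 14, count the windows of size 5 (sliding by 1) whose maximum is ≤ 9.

2 -6 -6 0 -5 → max 2  ≤ 9 ✓
-6 -6 0 -5 -4 → max 0  ≤ 9 ✓
-6 0 -5 -4 10 → max 10
0 -5 -4 10 2 → max 10
-5 -4 10 2 -2 → max 10
-4 10 2 -2 12 → max 12
10 2 -2 12 9 → max 12
2 -2 12 9 -4 → max 12
-2 12 9 -4 -6 → max 12
12 9 -4 -6 8 → max 12
9 -4 -6 8 2 → max 9  ≤ 9 ✓
-4 -6 8 2 14 → max 14
3 windows satisfy the condition.

3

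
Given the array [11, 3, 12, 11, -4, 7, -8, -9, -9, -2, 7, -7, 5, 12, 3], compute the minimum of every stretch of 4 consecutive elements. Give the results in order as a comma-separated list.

[11, 3, 12, 11] → min 3
[3, 12, 11, -4] → min -4
[12, 11, -4, 7] → min -4
[11, -4, 7, -8] → min -8
[-4, 7, -8, -9] → min -9
[7, -8, -9, -9] → min -9
[-8, -9, -9, -2] → min -9
[-9, -9, -2, 7] → min -9
[-9, -2, 7, -7] → min -9
[-2, 7, -7, 5] → min -7
[7, -7, 5, 12] → min -7
[-7, 5, 12, 3] → min -7

3, -4, -4, -8, -9, -9, -9, -9, -9, -7, -7, -7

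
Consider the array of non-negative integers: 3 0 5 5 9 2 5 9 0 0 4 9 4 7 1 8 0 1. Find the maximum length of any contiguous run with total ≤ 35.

add 3: [3] sum 3, len 1
add 0: [3, 0] sum 3, len 2
add 5: [3, 0, 5] sum 8, len 3
add 5: [3, 0, 5, 5] sum 13, len 4
add 9: [3, 0, 5, 5, 9] sum 22, len 5
add 2: [3, 0, 5, 5, 9, 2] sum 24, len 6
add 5: [3, 0, 5, 5, 9, 2, 5] sum 29, len 7
add 9: [0, 5, 5, 9, 2, 5, 9] sum 35, len 7
add 0: [0, 5, 5, 9, 2, 5, 9, 0] sum 35, len 8
add 0: [0, 5, 5, 9, 2, 5, 9, 0, 0] sum 35, len 9
add 4: [5, 9, 2, 5, 9, 0, 0, 4] sum 34, len 8
add 9: [2, 5, 9, 0, 0, 4, 9] sum 29, len 7
add 4: [2, 5, 9, 0, 0, 4, 9, 4] sum 33, len 8
add 7: [9, 0, 0, 4, 9, 4, 7] sum 33, len 7
add 1: [9, 0, 0, 4, 9, 4, 7, 1] sum 34, len 8
add 8: [0, 0, 4, 9, 4, 7, 1, 8] sum 33, len 8
add 0: [0, 0, 4, 9, 4, 7, 1, 8, 0] sum 33, len 9
add 1: [0, 0, 4, 9, 4, 7, 1, 8, 0, 1] sum 34, len 10
Longest length seen: 10.

10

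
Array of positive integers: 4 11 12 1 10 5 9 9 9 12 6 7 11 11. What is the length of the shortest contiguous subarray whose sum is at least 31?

add 4: running sum 4 < 31
add 11: running sum 15 < 31
add 12: running sum 27 < 31
add 1: running sum 28 < 31
add 10: shortest ending here [11, 12, 1, 10] sum 34, len 4
add 5: shortest ending here [11, 12, 1, 10, 5] sum 39, len 5
add 9: shortest ending here [12, 1, 10, 5, 9] sum 37, len 5
add 9: shortest ending here [10, 5, 9, 9] sum 33, len 4
add 9: shortest ending here [5, 9, 9, 9] sum 32, len 4
add 12: shortest ending here [9, 9, 9, 12] sum 39, len 4
add 6: shortest ending here [9, 9, 12, 6] sum 36, len 4
add 7: shortest ending here [9, 12, 6, 7] sum 34, len 4
add 11: shortest ending here [12, 6, 7, 11] sum 36, len 4
add 11: shortest ending here [6, 7, 11, 11] sum 35, len 4
Shortest qualifying length: 4.

4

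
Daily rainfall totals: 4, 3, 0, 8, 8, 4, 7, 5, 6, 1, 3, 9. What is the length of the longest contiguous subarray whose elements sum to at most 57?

add 4: [4] sum 4, len 1
add 3: [4, 3] sum 7, len 2
add 0: [4, 3, 0] sum 7, len 3
add 8: [4, 3, 0, 8] sum 15, len 4
add 8: [4, 3, 0, 8, 8] sum 23, len 5
add 4: [4, 3, 0, 8, 8, 4] sum 27, len 6
add 7: [4, 3, 0, 8, 8, 4, 7] sum 34, len 7
add 5: [4, 3, 0, 8, 8, 4, 7, 5] sum 39, len 8
add 6: [4, 3, 0, 8, 8, 4, 7, 5, 6] sum 45, len 9
add 1: [4, 3, 0, 8, 8, 4, 7, 5, 6, 1] sum 46, len 10
add 3: [4, 3, 0, 8, 8, 4, 7, 5, 6, 1, 3] sum 49, len 11
add 9: [3, 0, 8, 8, 4, 7, 5, 6, 1, 3, 9] sum 54, len 11
Longest length seen: 11.

11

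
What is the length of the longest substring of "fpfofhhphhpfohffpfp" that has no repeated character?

add f: [f] len 1
add p: [f, p] len 2
add f (repeat f, move left end past it): [p, f] len 2
add o: [p, f, o] len 3
add f (repeat f, move left end past it): [o, f] len 2
add h: [o, f, h] len 3
add h (repeat h, move left end past it): [h] len 1
add p: [h, p] len 2
add h (repeat h, move left end past it): [p, h] len 2
add h (repeat h, move left end past it): [h] len 1
add p: [h, p] len 2
add f: [h, p, f] len 3
add o: [h, p, f, o] len 4
add h (repeat h, move left end past it): [p, f, o, h] len 4
add f (repeat f, move left end past it): [o, h, f] len 3
add f (repeat f, move left end past it): [f] len 1
add p: [f, p] len 2
add f (repeat f, move left end past it): [p, f] len 2
add p (repeat p, move left end past it): [f, p] len 2
Longest all-distinct length: 4.

4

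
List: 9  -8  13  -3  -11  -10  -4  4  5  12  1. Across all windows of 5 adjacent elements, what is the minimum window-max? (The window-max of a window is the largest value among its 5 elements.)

4

9 -8 13 -3 -11 → max 13
-8 13 -3 -11 -10 → max 13
13 -3 -11 -10 -4 → max 13
-3 -11 -10 -4 4 → max 4
-11 -10 -4 4 5 → max 5
-10 -4 4 5 12 → max 12
-4 4 5 12 1 → max 12
Minimum of these is 4.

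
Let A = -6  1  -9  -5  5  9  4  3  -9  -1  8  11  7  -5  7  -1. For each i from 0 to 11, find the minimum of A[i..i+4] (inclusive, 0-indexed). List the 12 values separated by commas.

-9, -9, -9, -5, -9, -9, -9, -9, -9, -5, -5, -5

(-6, 1, -9, -5, 5) → min -9
(1, -9, -5, 5, 9) → min -9
(-9, -5, 5, 9, 4) → min -9
(-5, 5, 9, 4, 3) → min -5
(5, 9, 4, 3, -9) → min -9
(9, 4, 3, -9, -1) → min -9
(4, 3, -9, -1, 8) → min -9
(3, -9, -1, 8, 11) → min -9
(-9, -1, 8, 11, 7) → min -9
(-1, 8, 11, 7, -5) → min -5
(8, 11, 7, -5, 7) → min -5
(11, 7, -5, 7, -1) → min -5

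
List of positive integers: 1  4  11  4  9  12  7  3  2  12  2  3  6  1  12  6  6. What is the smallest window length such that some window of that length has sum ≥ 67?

add 1: running sum 1 < 67
add 4: running sum 5 < 67
add 11: running sum 16 < 67
add 4: running sum 20 < 67
add 9: running sum 29 < 67
add 12: running sum 41 < 67
add 7: running sum 48 < 67
add 3: running sum 51 < 67
add 2: running sum 53 < 67
add 12: running sum 65 < 67
end 10: [1, 4, 11, 4, 9, 12, 7, 3, 2, 12, 2] sum 67, len 11
end 11: [4, 11, 4, 9, 12, 7, 3, 2, 12, 2, 3] sum 69, len 11
end 12: [11, 4, 9, 12, 7, 3, 2, 12, 2, 3, 6] sum 71, len 11
end 13: [11, 4, 9, 12, 7, 3, 2, 12, 2, 3, 6, 1] sum 72, len 12
end 14: [9, 12, 7, 3, 2, 12, 2, 3, 6, 1, 12] sum 69, len 11
end 15: [9, 12, 7, 3, 2, 12, 2, 3, 6, 1, 12, 6] sum 75, len 12
end 16: [12, 7, 3, 2, 12, 2, 3, 6, 1, 12, 6, 6] sum 72, len 12
Shortest qualifying length: 11.

11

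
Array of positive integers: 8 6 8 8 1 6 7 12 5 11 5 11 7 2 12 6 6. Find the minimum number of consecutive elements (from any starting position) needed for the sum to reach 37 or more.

5

add 8: running sum 8 < 37
add 6: running sum 14 < 37
add 8: running sum 22 < 37
add 8: running sum 30 < 37
add 1: running sum 31 < 37
end 5: [8, 6, 8, 8, 1, 6] sum 37, len 6
end 6: [8, 6, 8, 8, 1, 6, 7] sum 44, len 7
end 7: [8, 8, 1, 6, 7, 12] sum 42, len 6
end 8: [8, 1, 6, 7, 12, 5] sum 39, len 6
end 9: [6, 7, 12, 5, 11] sum 41, len 5
end 10: [7, 12, 5, 11, 5] sum 40, len 5
end 11: [12, 5, 11, 5, 11] sum 44, len 5
end 12: [5, 11, 5, 11, 7] sum 39, len 5
end 13: [5, 11, 5, 11, 7, 2] sum 41, len 6
end 14: [5, 11, 7, 2, 12] sum 37, len 5
end 15: [11, 7, 2, 12, 6] sum 38, len 5
end 16: [11, 7, 2, 12, 6, 6] sum 44, len 6
Shortest qualifying length: 5.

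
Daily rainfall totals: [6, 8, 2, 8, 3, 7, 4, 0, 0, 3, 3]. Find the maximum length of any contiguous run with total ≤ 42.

[6] sum 6 len 1
[6, 8] sum 14 len 2
[6, 8, 2] sum 16 len 3
[6, 8, 2, 8] sum 24 len 4
[6, 8, 2, 8, 3] sum 27 len 5
[6, 8, 2, 8, 3, 7] sum 34 len 6
[6, 8, 2, 8, 3, 7, 4] sum 38 len 7
[6, 8, 2, 8, 3, 7, 4, 0] sum 38 len 8
[6, 8, 2, 8, 3, 7, 4, 0, 0] sum 38 len 9
[6, 8, 2, 8, 3, 7, 4, 0, 0, 3] sum 41 len 10
[8, 2, 8, 3, 7, 4, 0, 0, 3, 3] sum 38 len 10
Longest length seen: 10.

10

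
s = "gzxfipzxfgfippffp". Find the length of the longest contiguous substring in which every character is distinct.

add g: [g] len 1
add z: [g, z] len 2
add x: [g, z, x] len 3
add f: [g, z, x, f] len 4
add i: [g, z, x, f, i] len 5
add p: [g, z, x, f, i, p] len 6
add z (repeat z, move left end past it): [x, f, i, p, z] len 5
add x (repeat x, move left end past it): [f, i, p, z, x] len 5
add f (repeat f, move left end past it): [i, p, z, x, f] len 5
add g: [i, p, z, x, f, g] len 6
add f (repeat f, move left end past it): [g, f] len 2
add i: [g, f, i] len 3
add p: [g, f, i, p] len 4
add p (repeat p, move left end past it): [p] len 1
add f: [p, f] len 2
add f (repeat f, move left end past it): [f] len 1
add p: [f, p] len 2
Longest all-distinct length: 6.

6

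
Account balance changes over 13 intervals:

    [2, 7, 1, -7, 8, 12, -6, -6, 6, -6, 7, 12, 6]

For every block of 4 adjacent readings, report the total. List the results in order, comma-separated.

(2, 7, 1, -7) → sum 3
(7, 1, -7, 8) → sum 9
(1, -7, 8, 12) → sum 14
(-7, 8, 12, -6) → sum 7
(8, 12, -6, -6) → sum 8
(12, -6, -6, 6) → sum 6
(-6, -6, 6, -6) → sum -12
(-6, 6, -6, 7) → sum 1
(6, -6, 7, 12) → sum 19
(-6, 7, 12, 6) → sum 19

3, 9, 14, 7, 8, 6, -12, 1, 19, 19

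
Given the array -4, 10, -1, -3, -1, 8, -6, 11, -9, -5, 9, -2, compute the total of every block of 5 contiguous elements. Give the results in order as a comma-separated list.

-4 10 -1 -3 -1 → sum 1
10 -1 -3 -1 8 → sum 13
-1 -3 -1 8 -6 → sum -3
-3 -1 8 -6 11 → sum 9
-1 8 -6 11 -9 → sum 3
8 -6 11 -9 -5 → sum -1
-6 11 -9 -5 9 → sum 0
11 -9 -5 9 -2 → sum 4

1, 13, -3, 9, 3, -1, 0, 4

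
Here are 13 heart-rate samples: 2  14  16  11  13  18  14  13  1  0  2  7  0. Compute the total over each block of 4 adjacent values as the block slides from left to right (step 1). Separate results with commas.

43, 54, 58, 56, 58, 46, 28, 16, 10, 9

(2, 14, 16, 11) → sum 43
(14, 16, 11, 13) → sum 54
(16, 11, 13, 18) → sum 58
(11, 13, 18, 14) → sum 56
(13, 18, 14, 13) → sum 58
(18, 14, 13, 1) → sum 46
(14, 13, 1, 0) → sum 28
(13, 1, 0, 2) → sum 16
(1, 0, 2, 7) → sum 10
(0, 2, 7, 0) → sum 9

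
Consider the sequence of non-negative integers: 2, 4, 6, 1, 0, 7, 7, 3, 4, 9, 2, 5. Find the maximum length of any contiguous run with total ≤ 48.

11

Extend to the right; shrink from the left whenever the sum exceeds 48:
→ 2: sum 2, len 1
→ 4: sum 6, len 2
→ 6: sum 12, len 3
→ 1: sum 13, len 4
→ 0: sum 13, len 5
→ 7: sum 20, len 6
→ 7: sum 27, len 7
→ 3: sum 30, len 8
→ 4: sum 34, len 9
→ 9: sum 43, len 10
→ 2: sum 45, len 11
→ 5 (dropped 2): sum 48, len 11
Longest length seen: 11.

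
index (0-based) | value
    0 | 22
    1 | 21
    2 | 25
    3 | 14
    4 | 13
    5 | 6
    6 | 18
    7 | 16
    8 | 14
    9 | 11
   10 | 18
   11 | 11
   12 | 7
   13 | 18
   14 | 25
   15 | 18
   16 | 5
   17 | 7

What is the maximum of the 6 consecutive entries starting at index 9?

Elements at indices 9..14: 11, 18, 11, 7, 18, 25
max(11, 18, 11, 7, 18, 25) = 25

25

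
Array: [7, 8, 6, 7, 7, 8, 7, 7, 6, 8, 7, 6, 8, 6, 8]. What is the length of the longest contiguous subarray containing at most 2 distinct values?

5

add 7: window [7] (1 distinct), len 1
add 8: window [7, 8] (2 distinct), len 2
add 6: window [8, 6] (2 distinct), len 2
add 7: window [6, 7] (2 distinct), len 2
add 7: window [6, 7, 7] (2 distinct), len 3
add 8: window [7, 7, 8] (2 distinct), len 3
add 7: window [7, 7, 8, 7] (2 distinct), len 4
add 7: window [7, 7, 8, 7, 7] (2 distinct), len 5
add 6: window [7, 7, 6] (2 distinct), len 3
add 8: window [6, 8] (2 distinct), len 2
add 7: window [8, 7] (2 distinct), len 2
add 6: window [7, 6] (2 distinct), len 2
add 8: window [6, 8] (2 distinct), len 2
add 6: window [6, 8, 6] (2 distinct), len 3
add 8: window [6, 8, 6, 8] (2 distinct), len 4
Longest length with ≤2 distinct: 5.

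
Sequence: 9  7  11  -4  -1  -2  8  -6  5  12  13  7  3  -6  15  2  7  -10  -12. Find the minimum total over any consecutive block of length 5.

-5

(9, 7, 11, -4, -1) → sum 22
(7, 11, -4, -1, -2) → sum 11
(11, -4, -1, -2, 8) → sum 12
(-4, -1, -2, 8, -6) → sum -5
(-1, -2, 8, -6, 5) → sum 4
(-2, 8, -6, 5, 12) → sum 17
(8, -6, 5, 12, 13) → sum 32
(-6, 5, 12, 13, 7) → sum 31
(5, 12, 13, 7, 3) → sum 40
(12, 13, 7, 3, -6) → sum 29
(13, 7, 3, -6, 15) → sum 32
(7, 3, -6, 15, 2) → sum 21
(3, -6, 15, 2, 7) → sum 21
(-6, 15, 2, 7, -10) → sum 8
(15, 2, 7, -10, -12) → sum 2
Minimum of these is -5.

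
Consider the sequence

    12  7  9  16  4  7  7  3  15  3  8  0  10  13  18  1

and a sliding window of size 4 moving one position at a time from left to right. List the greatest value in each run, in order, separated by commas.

16, 16, 16, 16, 7, 15, 15, 15, 15, 10, 13, 18, 18

[12, 7, 9, 16] → max 16
[7, 9, 16, 4] → max 16
[9, 16, 4, 7] → max 16
[16, 4, 7, 7] → max 16
[4, 7, 7, 3] → max 7
[7, 7, 3, 15] → max 15
[7, 3, 15, 3] → max 15
[3, 15, 3, 8] → max 15
[15, 3, 8, 0] → max 15
[3, 8, 0, 10] → max 10
[8, 0, 10, 13] → max 13
[0, 10, 13, 18] → max 18
[10, 13, 18, 1] → max 18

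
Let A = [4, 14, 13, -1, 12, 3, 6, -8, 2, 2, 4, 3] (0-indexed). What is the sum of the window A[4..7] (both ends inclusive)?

Elements at indices 4..7: 12, 3, 6, -8
sum(12, 3, 6, -8) = 13

13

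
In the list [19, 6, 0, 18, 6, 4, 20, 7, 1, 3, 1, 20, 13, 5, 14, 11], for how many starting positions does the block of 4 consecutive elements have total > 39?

4

(19, 6, 0, 18) → sum 43  > 39 ✓
(6, 0, 18, 6) → sum 30
(0, 18, 6, 4) → sum 28
(18, 6, 4, 20) → sum 48  > 39 ✓
(6, 4, 20, 7) → sum 37
(4, 20, 7, 1) → sum 32
(20, 7, 1, 3) → sum 31
(7, 1, 3, 1) → sum 12
(1, 3, 1, 20) → sum 25
(3, 1, 20, 13) → sum 37
(1, 20, 13, 5) → sum 39
(20, 13, 5, 14) → sum 52  > 39 ✓
(13, 5, 14, 11) → sum 43  > 39 ✓
4 windows satisfy the condition.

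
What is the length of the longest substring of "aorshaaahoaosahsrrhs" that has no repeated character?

add a: [a] len 1
add o: [a, o] len 2
add r: [a, o, r] len 3
add s: [a, o, r, s] len 4
add h: [a, o, r, s, h] len 5
add a (repeat a, move left end past it): [o, r, s, h, a] len 5
add a (repeat a, move left end past it): [a] len 1
add a (repeat a, move left end past it): [a] len 1
add h: [a, h] len 2
add o: [a, h, o] len 3
add a (repeat a, move left end past it): [h, o, a] len 3
add o (repeat o, move left end past it): [a, o] len 2
add s: [a, o, s] len 3
add a (repeat a, move left end past it): [o, s, a] len 3
add h: [o, s, a, h] len 4
add s (repeat s, move left end past it): [a, h, s] len 3
add r: [a, h, s, r] len 4
add r (repeat r, move left end past it): [r] len 1
add h: [r, h] len 2
add s: [r, h, s] len 3
Longest all-distinct length: 5.

5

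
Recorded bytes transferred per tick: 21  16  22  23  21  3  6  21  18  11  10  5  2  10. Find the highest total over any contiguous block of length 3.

Window sums for each of the 12 positions:
21 16 22 → sum 59
16 22 23 → sum 61
22 23 21 → sum 66
23 21 3 → sum 47
21 3 6 → sum 30
3 6 21 → sum 30
6 21 18 → sum 45
21 18 11 → sum 50
18 11 10 → sum 39
11 10 5 → sum 26
10 5 2 → sum 17
5 2 10 → sum 17
Highest of these is 66.

66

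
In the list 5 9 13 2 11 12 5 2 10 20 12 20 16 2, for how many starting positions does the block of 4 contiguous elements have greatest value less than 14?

5 9 13 2 → max 13  < 14 ✓
9 13 2 11 → max 13  < 14 ✓
13 2 11 12 → max 13  < 14 ✓
2 11 12 5 → max 12  < 14 ✓
11 12 5 2 → max 12  < 14 ✓
12 5 2 10 → max 12  < 14 ✓
5 2 10 20 → max 20
2 10 20 12 → max 20
10 20 12 20 → max 20
20 12 20 16 → max 20
12 20 16 2 → max 20
6 windows satisfy the condition.

6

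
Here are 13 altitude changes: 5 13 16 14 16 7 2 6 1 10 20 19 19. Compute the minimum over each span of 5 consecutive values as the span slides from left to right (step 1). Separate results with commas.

5, 7, 2, 2, 1, 1, 1, 1, 1

[5, 13, 16, 14, 16] → min 5
[13, 16, 14, 16, 7] → min 7
[16, 14, 16, 7, 2] → min 2
[14, 16, 7, 2, 6] → min 2
[16, 7, 2, 6, 1] → min 1
[7, 2, 6, 1, 10] → min 1
[2, 6, 1, 10, 20] → min 1
[6, 1, 10, 20, 19] → min 1
[1, 10, 20, 19, 19] → min 1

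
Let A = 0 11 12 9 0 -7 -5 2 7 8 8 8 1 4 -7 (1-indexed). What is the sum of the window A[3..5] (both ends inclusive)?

Elements at indices 3..5: 12, 9, 0
sum(12, 9, 0) = 21

21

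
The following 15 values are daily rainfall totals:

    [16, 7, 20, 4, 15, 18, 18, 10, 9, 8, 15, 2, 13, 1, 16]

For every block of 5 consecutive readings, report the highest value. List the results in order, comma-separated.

Sliding a size-5 window across the 15 values:
[16, 7, 20, 4, 15] → max 20
[7, 20, 4, 15, 18] → max 20
[20, 4, 15, 18, 18] → max 20
[4, 15, 18, 18, 10] → max 18
[15, 18, 18, 10, 9] → max 18
[18, 18, 10, 9, 8] → max 18
[18, 10, 9, 8, 15] → max 18
[10, 9, 8, 15, 2] → max 15
[9, 8, 15, 2, 13] → max 15
[8, 15, 2, 13, 1] → max 15
[15, 2, 13, 1, 16] → max 16

20, 20, 20, 18, 18, 18, 18, 15, 15, 15, 16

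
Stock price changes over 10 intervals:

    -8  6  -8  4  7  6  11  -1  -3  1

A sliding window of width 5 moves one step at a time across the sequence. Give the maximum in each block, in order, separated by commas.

Sliding a size-5 window across the 10 values:
(-8, 6, -8, 4, 7) → max 7
(6, -8, 4, 7, 6) → max 7
(-8, 4, 7, 6, 11) → max 11
(4, 7, 6, 11, -1) → max 11
(7, 6, 11, -1, -3) → max 11
(6, 11, -1, -3, 1) → max 11

7, 7, 11, 11, 11, 11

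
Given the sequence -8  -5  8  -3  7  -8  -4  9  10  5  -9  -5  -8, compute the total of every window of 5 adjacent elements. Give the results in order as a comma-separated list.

Sliding a size-5 window across the 13 values:
-8 -5 8 -3 7 → sum -1
-5 8 -3 7 -8 → sum -1
8 -3 7 -8 -4 → sum 0
-3 7 -8 -4 9 → sum 1
7 -8 -4 9 10 → sum 14
-8 -4 9 10 5 → sum 12
-4 9 10 5 -9 → sum 11
9 10 5 -9 -5 → sum 10
10 5 -9 -5 -8 → sum -7

-1, -1, 0, 1, 14, 12, 11, 10, -7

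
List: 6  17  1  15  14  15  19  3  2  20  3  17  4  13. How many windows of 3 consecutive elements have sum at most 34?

8

(6, 17, 1) → sum 24  ≤ 34 ✓
(17, 1, 15) → sum 33  ≤ 34 ✓
(1, 15, 14) → sum 30  ≤ 34 ✓
(15, 14, 15) → sum 44
(14, 15, 19) → sum 48
(15, 19, 3) → sum 37
(19, 3, 2) → sum 24  ≤ 34 ✓
(3, 2, 20) → sum 25  ≤ 34 ✓
(2, 20, 3) → sum 25  ≤ 34 ✓
(20, 3, 17) → sum 40
(3, 17, 4) → sum 24  ≤ 34 ✓
(17, 4, 13) → sum 34  ≤ 34 ✓
8 windows satisfy the condition.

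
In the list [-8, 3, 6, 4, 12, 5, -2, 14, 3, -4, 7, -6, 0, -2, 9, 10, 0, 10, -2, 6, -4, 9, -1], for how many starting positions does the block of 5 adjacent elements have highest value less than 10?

[-8, 3, 6, 4, 12] → max 12
[3, 6, 4, 12, 5] → max 12
[6, 4, 12, 5, -2] → max 12
[4, 12, 5, -2, 14] → max 14
[12, 5, -2, 14, 3] → max 14
[5, -2, 14, 3, -4] → max 14
[-2, 14, 3, -4, 7] → max 14
[14, 3, -4, 7, -6] → max 14
[3, -4, 7, -6, 0] → max 7  < 10 ✓
[-4, 7, -6, 0, -2] → max 7  < 10 ✓
[7, -6, 0, -2, 9] → max 9  < 10 ✓
[-6, 0, -2, 9, 10] → max 10
[0, -2, 9, 10, 0] → max 10
[-2, 9, 10, 0, 10] → max 10
[9, 10, 0, 10, -2] → max 10
[10, 0, 10, -2, 6] → max 10
[0, 10, -2, 6, -4] → max 10
[10, -2, 6, -4, 9] → max 10
[-2, 6, -4, 9, -1] → max 9  < 10 ✓
4 windows satisfy the condition.

4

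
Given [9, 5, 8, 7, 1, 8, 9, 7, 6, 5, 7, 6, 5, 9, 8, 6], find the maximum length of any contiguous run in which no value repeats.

[9] len 1
[9, 5] len 2
[9, 5, 8] len 3
[9, 5, 8, 7] len 4
[9, 5, 8, 7, 1] len 5
[7, 1, 8] len 3
[7, 1, 8, 9] len 4
[1, 8, 9, 7] len 4
[1, 8, 9, 7, 6] len 5
[1, 8, 9, 7, 6, 5] len 6
[6, 5, 7] len 3
[5, 7, 6] len 3
[7, 6, 5] len 3
[7, 6, 5, 9] len 4
[7, 6, 5, 9, 8] len 5
[5, 9, 8, 6] len 4
Longest all-distinct length: 6.

6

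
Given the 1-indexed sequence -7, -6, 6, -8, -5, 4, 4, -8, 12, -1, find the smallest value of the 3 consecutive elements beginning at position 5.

-5

Elements at indices 5..7: -5, 4, 4
min(-5, 4, 4) = -5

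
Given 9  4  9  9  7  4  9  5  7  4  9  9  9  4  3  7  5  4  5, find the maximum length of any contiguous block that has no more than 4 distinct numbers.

14

Extend right; when distinct count exceeds 4, shrink from the left:
add 9: window [9] (1 distinct), len 1
add 4: window [9, 4] (2 distinct), len 2
add 9: window [9, 4, 9] (2 distinct), len 3
add 9: window [9, 4, 9, 9] (2 distinct), len 4
add 7: window [9, 4, 9, 9, 7] (3 distinct), len 5
add 4: window [9, 4, 9, 9, 7, 4] (3 distinct), len 6
add 9: window [9, 4, 9, 9, 7, 4, 9] (3 distinct), len 7
add 5: window [9, 4, 9, 9, 7, 4, 9, 5] (4 distinct), len 8
add 7: window [9, 4, 9, 9, 7, 4, 9, 5, 7] (4 distinct), len 9
add 4: window [9, 4, 9, 9, 7, 4, 9, 5, 7, 4] (4 distinct), len 10
add 9: window [9, 4, 9, 9, 7, 4, 9, 5, 7, 4, 9] (4 distinct), len 11
add 9: window [9, 4, 9, 9, 7, 4, 9, 5, 7, 4, 9, 9] (4 distinct), len 12
add 9: window [9, 4, 9, 9, 7, 4, 9, 5, 7, 4, 9, 9, 9] (4 distinct), len 13
add 4: window [9, 4, 9, 9, 7, 4, 9, 5, 7, 4, 9, 9, 9, 4] (4 distinct), len 14
add 3: window [7, 4, 9, 9, 9, 4, 3] (4 distinct), len 7
add 7: window [7, 4, 9, 9, 9, 4, 3, 7] (4 distinct), len 8
add 5: window [4, 3, 7, 5] (4 distinct), len 4
add 4: window [4, 3, 7, 5, 4] (4 distinct), len 5
add 5: window [4, 3, 7, 5, 4, 5] (4 distinct), len 6
Longest length with ≤4 distinct: 14.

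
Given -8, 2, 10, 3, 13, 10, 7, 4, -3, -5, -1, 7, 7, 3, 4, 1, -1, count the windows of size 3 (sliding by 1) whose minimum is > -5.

(-8, 2, 10) → min -8
(2, 10, 3) → min 2  > -5 ✓
(10, 3, 13) → min 3  > -5 ✓
(3, 13, 10) → min 3  > -5 ✓
(13, 10, 7) → min 7  > -5 ✓
(10, 7, 4) → min 4  > -5 ✓
(7, 4, -3) → min -3  > -5 ✓
(4, -3, -5) → min -5
(-3, -5, -1) → min -5
(-5, -1, 7) → min -5
(-1, 7, 7) → min -1  > -5 ✓
(7, 7, 3) → min 3  > -5 ✓
(7, 3, 4) → min 3  > -5 ✓
(3, 4, 1) → min 1  > -5 ✓
(4, 1, -1) → min -1  > -5 ✓
11 windows satisfy the condition.

11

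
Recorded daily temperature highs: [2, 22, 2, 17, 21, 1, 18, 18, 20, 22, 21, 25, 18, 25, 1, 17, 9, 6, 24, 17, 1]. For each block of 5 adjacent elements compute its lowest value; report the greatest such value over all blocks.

[2, 22, 2, 17, 21] → min 2
[22, 2, 17, 21, 1] → min 1
[2, 17, 21, 1, 18] → min 1
[17, 21, 1, 18, 18] → min 1
[21, 1, 18, 18, 20] → min 1
[1, 18, 18, 20, 22] → min 1
[18, 18, 20, 22, 21] → min 18
[18, 20, 22, 21, 25] → min 18
[20, 22, 21, 25, 18] → min 18
[22, 21, 25, 18, 25] → min 18
[21, 25, 18, 25, 1] → min 1
[25, 18, 25, 1, 17] → min 1
[18, 25, 1, 17, 9] → min 1
[25, 1, 17, 9, 6] → min 1
[1, 17, 9, 6, 24] → min 1
[17, 9, 6, 24, 17] → min 6
[9, 6, 24, 17, 1] → min 1
Greatest of these is 18.

18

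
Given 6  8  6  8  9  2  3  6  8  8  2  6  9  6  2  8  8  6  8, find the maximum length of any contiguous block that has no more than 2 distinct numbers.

4

[6] 1 distinct, len 1
[6, 8] 2 distinct, len 2
[6, 8, 6] 2 distinct, len 3
[6, 8, 6, 8] 2 distinct, len 4
[8, 9] 2 distinct, len 2
[9, 2] 2 distinct, len 2
[2, 3] 2 distinct, len 2
[3, 6] 2 distinct, len 2
[6, 8] 2 distinct, len 2
[6, 8, 8] 2 distinct, len 3
[8, 8, 2] 2 distinct, len 3
[2, 6] 2 distinct, len 2
[6, 9] 2 distinct, len 2
[6, 9, 6] 2 distinct, len 3
[6, 2] 2 distinct, len 2
[2, 8] 2 distinct, len 2
[2, 8, 8] 2 distinct, len 3
[8, 8, 6] 2 distinct, len 3
[8, 8, 6, 8] 2 distinct, len 4
Longest length with ≤2 distinct: 4.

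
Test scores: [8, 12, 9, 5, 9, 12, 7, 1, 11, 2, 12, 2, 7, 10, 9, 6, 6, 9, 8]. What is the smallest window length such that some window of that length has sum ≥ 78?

Extend right; whenever the sum reaches 78, record the length and shrink from the left:
add 8: running sum 8 < 78
add 12: running sum 20 < 78
add 9: running sum 29 < 78
add 5: running sum 34 < 78
add 9: running sum 43 < 78
add 12: running sum 55 < 78
add 7: running sum 62 < 78
add 1: running sum 63 < 78
add 11: running sum 74 < 78
add 2: running sum 76 < 78
add 12: shortest ending here [12, 9, 5, 9, 12, 7, 1, 11, 2, 12] sum 80, len 10
add 2: shortest ending here [12, 9, 5, 9, 12, 7, 1, 11, 2, 12, 2] sum 82, len 11
add 7: shortest ending here [12, 9, 5, 9, 12, 7, 1, 11, 2, 12, 2, 7] sum 89, len 12
add 10: shortest ending here [5, 9, 12, 7, 1, 11, 2, 12, 2, 7, 10] sum 78, len 11
add 9: shortest ending here [9, 12, 7, 1, 11, 2, 12, 2, 7, 10, 9] sum 82, len 11
add 6: shortest ending here [12, 7, 1, 11, 2, 12, 2, 7, 10, 9, 6] sum 79, len 11
add 6: shortest ending here [12, 7, 1, 11, 2, 12, 2, 7, 10, 9, 6, 6] sum 85, len 12
add 9: shortest ending here [7, 1, 11, 2, 12, 2, 7, 10, 9, 6, 6, 9] sum 82, len 12
add 8: shortest ending here [11, 2, 12, 2, 7, 10, 9, 6, 6, 9, 8] sum 82, len 11
Shortest qualifying length: 10.

10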